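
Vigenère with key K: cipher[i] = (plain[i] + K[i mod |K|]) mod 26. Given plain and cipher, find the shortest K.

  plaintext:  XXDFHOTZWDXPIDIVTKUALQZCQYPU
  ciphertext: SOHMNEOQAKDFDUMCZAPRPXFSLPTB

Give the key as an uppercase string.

  i= 0: S-X = 21 → V
  i= 1: O-X = 17 → R
  i= 2: H-D =  4 → E
  i= 3: M-F =  7 → H
  i= 4: N-H =  6 → G
  i= 5: E-O = 16 → Q
  i= 6: O-T = 21 → V
  i= 7: Q-Z = 17 → R
  i= 8: A-W =  4 → E
  i= 9: K-D =  7 → H
  i=10: D-X =  6 → G
  i=11: F-P = 16 → Q
  i=12: D-I = 21 → V
  i=13: U-D = 17 → R
  i=14: M-I =  4 → E
  i=15: C-V =  7 → H
  i=16: Z-T =  6 → G
  i=17: A-K = 16 → Q
  i=18: P-U = 21 → V
  i=19: R-A = 17 → R
  i=20: P-L =  4 → E
  i=21: X-Q =  7 → H
  i=22: F-Z =  6 → G
  i=23: S-C = 16 → Q
  i=24: L-Q = 21 → V
  i=25: P-Y = 17 → R
  i=26: T-P =  4 → E
  i=27: B-U =  7 → H
  shifts repeat with period 6: VREHGQ

VREHGQ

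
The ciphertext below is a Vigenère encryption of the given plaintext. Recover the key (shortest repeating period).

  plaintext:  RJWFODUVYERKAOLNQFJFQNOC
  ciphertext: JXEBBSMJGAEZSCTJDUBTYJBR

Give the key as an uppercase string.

  i= 0: J-R = 18 → S
  i= 1: X-J = 14 → O
  i= 2: E-W =  8 → I
  i= 3: B-F = 22 → W
  i= 4: B-O = 13 → N
  i= 5: S-D = 15 → P
  i= 6: M-U = 18 → S
  i= 7: J-V = 14 → O
  i= 8: G-Y =  8 → I
  i= 9: A-E = 22 → W
  i=10: E-R = 13 → N
  i=11: Z-K = 15 → P
  i=12: S-A = 18 → S
  i=13: C-O = 14 → O
  i=14: T-L =  8 → I
  i=15: J-N = 22 → W
  i=16: D-Q = 13 → N
  i=17: U-F = 15 → P
  i=18: B-J = 18 → S
  i=19: T-F = 14 → O
  i=20: Y-Q =  8 → I
  i=21: J-N = 22 → W
  i=22: B-O = 13 → N
  i=23: R-C = 15 → P
  shifts repeat with period 6: SOIWNP

SOIWNP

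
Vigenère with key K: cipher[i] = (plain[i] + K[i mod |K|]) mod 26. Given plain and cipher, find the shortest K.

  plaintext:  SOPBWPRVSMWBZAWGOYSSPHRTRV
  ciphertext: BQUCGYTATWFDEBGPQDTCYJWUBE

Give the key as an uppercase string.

JCFBK

  i= 0: B-S =  9 → J
  i= 1: Q-O =  2 → C
  i= 2: U-P =  5 → F
  i= 3: C-B =  1 → B
  i= 4: G-W = 10 → K
  i= 5: Y-P =  9 → J
  i= 6: T-R =  2 → C
  i= 7: A-V =  5 → F
  i= 8: T-S =  1 → B
  i= 9: W-M = 10 → K
  i=10: F-W =  9 → J
  i=11: D-B =  2 → C
  i=12: E-Z =  5 → F
  i=13: B-A =  1 → B
  i=14: G-W = 10 → K
  i=15: P-G =  9 → J
  i=16: Q-O =  2 → C
  i=17: D-Y =  5 → F
  i=18: T-S =  1 → B
  i=19: C-S = 10 → K
  i=20: Y-P =  9 → J
  i=21: J-H =  2 → C
  i=22: W-R =  5 → F
  i=23: U-T =  1 → B
  i=24: B-R = 10 → K
  i=25: E-V =  9 → J
  shifts repeat with period 5: JCFBK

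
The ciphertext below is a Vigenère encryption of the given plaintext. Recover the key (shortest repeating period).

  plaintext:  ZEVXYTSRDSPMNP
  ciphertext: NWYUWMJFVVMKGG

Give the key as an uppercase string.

  i= 0: N-Z = 14 → O
  i= 1: W-E = 18 → S
  i= 2: Y-V =  3 → D
  i= 3: U-X = 23 → X
  i= 4: W-Y = 24 → Y
  i= 5: M-T = 19 → T
  i= 6: J-S = 17 → R
  i= 7: F-R = 14 → O
  i= 8: V-D = 18 → S
  i= 9: V-S =  3 → D
  i=10: M-P = 23 → X
  i=11: K-M = 24 → Y
  i=12: G-N = 19 → T
  i=13: G-P = 17 → R
  shifts repeat with period 7: OSDXYTR

OSDXYTR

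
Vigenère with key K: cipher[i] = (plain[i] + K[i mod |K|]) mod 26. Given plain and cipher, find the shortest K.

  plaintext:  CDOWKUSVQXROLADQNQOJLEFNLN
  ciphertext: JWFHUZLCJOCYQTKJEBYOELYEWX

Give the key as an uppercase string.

HTRLKFT

  i= 0: J-C =  7 → H
  i= 1: W-D = 19 → T
  i= 2: F-O = 17 → R
  i= 3: H-W = 11 → L
  i= 4: U-K = 10 → K
  i= 5: Z-U =  5 → F
  i= 6: L-S = 19 → T
  i= 7: C-V =  7 → H
  i= 8: J-Q = 19 → T
  i= 9: O-X = 17 → R
  i=10: C-R = 11 → L
  i=11: Y-O = 10 → K
  i=12: Q-L =  5 → F
  i=13: T-A = 19 → T
  i=14: K-D =  7 → H
  i=15: J-Q = 19 → T
  i=16: E-N = 17 → R
  i=17: B-Q = 11 → L
  i=18: Y-O = 10 → K
  i=19: O-J =  5 → F
  i=20: E-L = 19 → T
  i=21: L-E =  7 → H
  i=22: Y-F = 19 → T
  i=23: E-N = 17 → R
  i=24: W-L = 11 → L
  i=25: X-N = 10 → K
  shifts repeat with period 7: HTRLKFT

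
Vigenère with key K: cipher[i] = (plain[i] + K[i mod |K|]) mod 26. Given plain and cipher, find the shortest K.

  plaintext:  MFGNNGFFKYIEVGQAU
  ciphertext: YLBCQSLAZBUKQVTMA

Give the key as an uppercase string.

  i= 0: Y-M = 12 → M
  i= 1: L-F =  6 → G
  i= 2: B-G = 21 → V
  i= 3: C-N = 15 → P
  i= 4: Q-N =  3 → D
  i= 5: S-G = 12 → M
  i= 6: L-F =  6 → G
  i= 7: A-F = 21 → V
  i= 8: Z-K = 15 → P
  i= 9: B-Y =  3 → D
  i=10: U-I = 12 → M
  i=11: K-E =  6 → G
  i=12: Q-V = 21 → V
  i=13: V-G = 15 → P
  i=14: T-Q =  3 → D
  i=15: M-A = 12 → M
  i=16: A-U =  6 → G
  shifts repeat with period 5: MGVPD

MGVPD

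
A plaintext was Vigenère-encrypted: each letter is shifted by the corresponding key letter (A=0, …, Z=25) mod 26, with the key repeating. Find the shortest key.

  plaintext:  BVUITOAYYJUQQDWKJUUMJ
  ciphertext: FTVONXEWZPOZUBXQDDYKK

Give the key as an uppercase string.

EYBGUJ

  i= 0: F-B =  4 → E
  i= 1: T-V = 24 → Y
  i= 2: V-U =  1 → B
  i= 3: O-I =  6 → G
  i= 4: N-T = 20 → U
  i= 5: X-O =  9 → J
  i= 6: E-A =  4 → E
  i= 7: W-Y = 24 → Y
  i= 8: Z-Y =  1 → B
  i= 9: P-J =  6 → G
  i=10: O-U = 20 → U
  i=11: Z-Q =  9 → J
  i=12: U-Q =  4 → E
  i=13: B-D = 24 → Y
  i=14: X-W =  1 → B
  i=15: Q-K =  6 → G
  i=16: D-J = 20 → U
  i=17: D-U =  9 → J
  i=18: Y-U =  4 → E
  i=19: K-M = 24 → Y
  i=20: K-J =  1 → B
  shifts repeat with period 6: EYBGUJ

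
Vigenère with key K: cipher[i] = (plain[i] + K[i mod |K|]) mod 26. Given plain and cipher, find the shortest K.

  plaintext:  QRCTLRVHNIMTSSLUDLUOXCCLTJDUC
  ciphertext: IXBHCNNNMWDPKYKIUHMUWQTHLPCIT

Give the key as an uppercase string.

SGZORW

  i= 0: I-Q = 18 → S
  i= 1: X-R =  6 → G
  i= 2: B-C = 25 → Z
  i= 3: H-T = 14 → O
  i= 4: C-L = 17 → R
  i= 5: N-R = 22 → W
  i= 6: N-V = 18 → S
  i= 7: N-H =  6 → G
  i= 8: M-N = 25 → Z
  i= 9: W-I = 14 → O
  i=10: D-M = 17 → R
  i=11: P-T = 22 → W
  i=12: K-S = 18 → S
  i=13: Y-S =  6 → G
  i=14: K-L = 25 → Z
  i=15: I-U = 14 → O
  i=16: U-D = 17 → R
  i=17: H-L = 22 → W
  i=18: M-U = 18 → S
  i=19: U-O =  6 → G
  i=20: W-X = 25 → Z
  i=21: Q-C = 14 → O
  i=22: T-C = 17 → R
  i=23: H-L = 22 → W
  i=24: L-T = 18 → S
  i=25: P-J =  6 → G
  i=26: C-D = 25 → Z
  i=27: I-U = 14 → O
  i=28: T-C = 17 → R
  shifts repeat with period 6: SGZORW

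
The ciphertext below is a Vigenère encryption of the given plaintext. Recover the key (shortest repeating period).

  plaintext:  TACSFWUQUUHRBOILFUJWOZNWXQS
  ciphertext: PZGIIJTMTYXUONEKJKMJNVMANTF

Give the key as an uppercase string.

WZEQDNZ

  i= 0: P-T = 22 → W
  i= 1: Z-A = 25 → Z
  i= 2: G-C =  4 → E
  i= 3: I-S = 16 → Q
  i= 4: I-F =  3 → D
  i= 5: J-W = 13 → N
  i= 6: T-U = 25 → Z
  i= 7: M-Q = 22 → W
  i= 8: T-U = 25 → Z
  i= 9: Y-U =  4 → E
  i=10: X-H = 16 → Q
  i=11: U-R =  3 → D
  i=12: O-B = 13 → N
  i=13: N-O = 25 → Z
  i=14: E-I = 22 → W
  i=15: K-L = 25 → Z
  i=16: J-F =  4 → E
  i=17: K-U = 16 → Q
  i=18: M-J =  3 → D
  i=19: J-W = 13 → N
  i=20: N-O = 25 → Z
  i=21: V-Z = 22 → W
  i=22: M-N = 25 → Z
  i=23: A-W =  4 → E
  i=24: N-X = 16 → Q
  i=25: T-Q =  3 → D
  i=26: F-S = 13 → N
  shifts repeat with period 7: WZEQDNZ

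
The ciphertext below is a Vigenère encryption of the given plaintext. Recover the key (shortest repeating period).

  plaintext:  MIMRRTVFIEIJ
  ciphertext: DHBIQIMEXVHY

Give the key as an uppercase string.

RZP

  i= 0: D-M = 17 → R
  i= 1: H-I = 25 → Z
  i= 2: B-M = 15 → P
  i= 3: I-R = 17 → R
  i= 4: Q-R = 25 → Z
  i= 5: I-T = 15 → P
  i= 6: M-V = 17 → R
  i= 7: E-F = 25 → Z
  i= 8: X-I = 15 → P
  i= 9: V-E = 17 → R
  i=10: H-I = 25 → Z
  i=11: Y-J = 15 → P
  shifts repeat with period 3: RZP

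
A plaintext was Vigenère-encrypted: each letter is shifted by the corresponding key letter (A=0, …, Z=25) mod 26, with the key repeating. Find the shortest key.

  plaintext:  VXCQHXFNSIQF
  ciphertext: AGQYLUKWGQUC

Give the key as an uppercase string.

  i= 0: A-V =  5 → F
  i= 1: G-X =  9 → J
  i= 2: Q-C = 14 → O
  i= 3: Y-Q =  8 → I
  i= 4: L-H =  4 → E
  i= 5: U-X = 23 → X
  i= 6: K-F =  5 → F
  i= 7: W-N =  9 → J
  i= 8: G-S = 14 → O
  i= 9: Q-I =  8 → I
  i=10: U-Q =  4 → E
  i=11: C-F = 23 → X
  shifts repeat with period 6: FJOIEX

FJOIEX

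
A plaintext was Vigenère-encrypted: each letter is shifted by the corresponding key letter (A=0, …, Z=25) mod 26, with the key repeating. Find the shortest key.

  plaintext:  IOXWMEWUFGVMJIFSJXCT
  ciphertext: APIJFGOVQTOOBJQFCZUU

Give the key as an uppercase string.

SBLNTC

  i= 0: A-I = 18 → S
  i= 1: P-O =  1 → B
  i= 2: I-X = 11 → L
  i= 3: J-W = 13 → N
  i= 4: F-M = 19 → T
  i= 5: G-E =  2 → C
  i= 6: O-W = 18 → S
  i= 7: V-U =  1 → B
  i= 8: Q-F = 11 → L
  i= 9: T-G = 13 → N
  i=10: O-V = 19 → T
  i=11: O-M =  2 → C
  i=12: B-J = 18 → S
  i=13: J-I =  1 → B
  i=14: Q-F = 11 → L
  i=15: F-S = 13 → N
  i=16: C-J = 19 → T
  i=17: Z-X =  2 → C
  i=18: U-C = 18 → S
  i=19: U-T =  1 → B
  shifts repeat with period 6: SBLNTC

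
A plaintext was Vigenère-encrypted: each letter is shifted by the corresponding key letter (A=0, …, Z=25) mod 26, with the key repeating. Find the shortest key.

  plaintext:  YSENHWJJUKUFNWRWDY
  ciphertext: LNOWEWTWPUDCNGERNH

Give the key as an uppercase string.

  i= 0: L-Y = 13 → N
  i= 1: N-S = 21 → V
  i= 2: O-E = 10 → K
  i= 3: W-N =  9 → J
  i= 4: E-H = 23 → X
  i= 5: W-W =  0 → A
  i= 6: T-J = 10 → K
  i= 7: W-J = 13 → N
  i= 8: P-U = 21 → V
  i= 9: U-K = 10 → K
  i=10: D-U =  9 → J
  i=11: C-F = 23 → X
  i=12: N-N =  0 → A
  i=13: G-W = 10 → K
  i=14: E-R = 13 → N
  i=15: R-W = 21 → V
  i=16: N-D = 10 → K
  i=17: H-Y =  9 → J
  shifts repeat with period 7: NVKJXAK

NVKJXAK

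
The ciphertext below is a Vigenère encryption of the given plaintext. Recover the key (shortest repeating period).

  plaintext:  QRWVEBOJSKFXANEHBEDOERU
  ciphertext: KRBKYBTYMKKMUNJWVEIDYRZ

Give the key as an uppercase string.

UAFP

  i= 0: K-Q = 20 → U
  i= 1: R-R =  0 → A
  i= 2: B-W =  5 → F
  i= 3: K-V = 15 → P
  i= 4: Y-E = 20 → U
  i= 5: B-B =  0 → A
  i= 6: T-O =  5 → F
  i= 7: Y-J = 15 → P
  i= 8: M-S = 20 → U
  i= 9: K-K =  0 → A
  i=10: K-F =  5 → F
  i=11: M-X = 15 → P
  i=12: U-A = 20 → U
  i=13: N-N =  0 → A
  i=14: J-E =  5 → F
  i=15: W-H = 15 → P
  i=16: V-B = 20 → U
  i=17: E-E =  0 → A
  i=18: I-D =  5 → F
  i=19: D-O = 15 → P
  i=20: Y-E = 20 → U
  i=21: R-R =  0 → A
  i=22: Z-U =  5 → F
  shifts repeat with period 4: UAFP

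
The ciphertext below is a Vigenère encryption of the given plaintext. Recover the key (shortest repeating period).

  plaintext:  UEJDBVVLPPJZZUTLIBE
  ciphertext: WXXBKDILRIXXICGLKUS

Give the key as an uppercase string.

CTOYJINA

  i= 0: W-U =  2 → C
  i= 1: X-E = 19 → T
  i= 2: X-J = 14 → O
  i= 3: B-D = 24 → Y
  i= 4: K-B =  9 → J
  i= 5: D-V =  8 → I
  i= 6: I-V = 13 → N
  i= 7: L-L =  0 → A
  i= 8: R-P =  2 → C
  i= 9: I-P = 19 → T
  i=10: X-J = 14 → O
  i=11: X-Z = 24 → Y
  i=12: I-Z =  9 → J
  i=13: C-U =  8 → I
  i=14: G-T = 13 → N
  i=15: L-L =  0 → A
  i=16: K-I =  2 → C
  i=17: U-B = 19 → T
  i=18: S-E = 14 → O
  shifts repeat with period 8: CTOYJINA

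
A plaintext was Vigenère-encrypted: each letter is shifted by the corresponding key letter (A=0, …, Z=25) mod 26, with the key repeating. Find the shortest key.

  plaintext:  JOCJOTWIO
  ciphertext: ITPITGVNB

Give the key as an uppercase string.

ZFN

  i= 0: I-J = 25 → Z
  i= 1: T-O =  5 → F
  i= 2: P-C = 13 → N
  i= 3: I-J = 25 → Z
  i= 4: T-O =  5 → F
  i= 5: G-T = 13 → N
  i= 6: V-W = 25 → Z
  i= 7: N-I =  5 → F
  i= 8: B-O = 13 → N
  shifts repeat with period 3: ZFN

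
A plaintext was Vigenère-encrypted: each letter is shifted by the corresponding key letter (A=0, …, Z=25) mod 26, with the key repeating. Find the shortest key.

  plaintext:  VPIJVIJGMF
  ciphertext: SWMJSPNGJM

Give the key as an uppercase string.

  i= 0: S-V = 23 → X
  i= 1: W-P =  7 → H
  i= 2: M-I =  4 → E
  i= 3: J-J =  0 → A
  i= 4: S-V = 23 → X
  i= 5: P-I =  7 → H
  i= 6: N-J =  4 → E
  i= 7: G-G =  0 → A
  i= 8: J-M = 23 → X
  i= 9: M-F =  7 → H
  shifts repeat with period 4: XHEA

XHEA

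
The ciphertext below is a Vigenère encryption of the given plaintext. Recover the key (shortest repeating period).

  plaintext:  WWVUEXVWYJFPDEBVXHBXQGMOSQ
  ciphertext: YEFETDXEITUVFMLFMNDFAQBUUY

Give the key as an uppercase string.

  i= 0: Y-W =  2 → C
  i= 1: E-W =  8 → I
  i= 2: F-V = 10 → K
  i= 3: E-U = 10 → K
  i= 4: T-E = 15 → P
  i= 5: D-X =  6 → G
  i= 6: X-V =  2 → C
  i= 7: E-W =  8 → I
  i= 8: I-Y = 10 → K
  i= 9: T-J = 10 → K
  i=10: U-F = 15 → P
  i=11: V-P =  6 → G
  i=12: F-D =  2 → C
  i=13: M-E =  8 → I
  i=14: L-B = 10 → K
  i=15: F-V = 10 → K
  i=16: M-X = 15 → P
  i=17: N-H =  6 → G
  i=18: D-B =  2 → C
  i=19: F-X =  8 → I
  i=20: A-Q = 10 → K
  i=21: Q-G = 10 → K
  i=22: B-M = 15 → P
  i=23: U-O =  6 → G
  i=24: U-S =  2 → C
  i=25: Y-Q =  8 → I
  shifts repeat with period 6: CIKKPG

CIKKPG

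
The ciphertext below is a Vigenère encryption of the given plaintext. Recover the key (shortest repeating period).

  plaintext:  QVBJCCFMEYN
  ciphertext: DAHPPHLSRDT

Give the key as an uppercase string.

  i= 0: D-Q = 13 → N
  i= 1: A-V =  5 → F
  i= 2: H-B =  6 → G
  i= 3: P-J =  6 → G
  i= 4: P-C = 13 → N
  i= 5: H-C =  5 → F
  i= 6: L-F =  6 → G
  i= 7: S-M =  6 → G
  i= 8: R-E = 13 → N
  i= 9: D-Y =  5 → F
  i=10: T-N =  6 → G
  shifts repeat with period 4: NFGG

NFGG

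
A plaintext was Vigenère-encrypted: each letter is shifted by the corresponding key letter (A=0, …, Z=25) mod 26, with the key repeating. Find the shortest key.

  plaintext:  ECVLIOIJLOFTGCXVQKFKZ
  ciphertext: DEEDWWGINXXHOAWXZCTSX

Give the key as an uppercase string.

  i= 0: D-E = 25 → Z
  i= 1: E-C =  2 → C
  i= 2: E-V =  9 → J
  i= 3: D-L = 18 → S
  i= 4: W-I = 14 → O
  i= 5: W-O =  8 → I
  i= 6: G-I = 24 → Y
  i= 7: I-J = 25 → Z
  i= 8: N-L =  2 → C
  i= 9: X-O =  9 → J
  i=10: X-F = 18 → S
  i=11: H-T = 14 → O
  i=12: O-G =  8 → I
  i=13: A-C = 24 → Y
  i=14: W-X = 25 → Z
  i=15: X-V =  2 → C
  i=16: Z-Q =  9 → J
  i=17: C-K = 18 → S
  i=18: T-F = 14 → O
  i=19: S-K =  8 → I
  i=20: X-Z = 24 → Y
  shifts repeat with period 7: ZCJSOIY

ZCJSOIY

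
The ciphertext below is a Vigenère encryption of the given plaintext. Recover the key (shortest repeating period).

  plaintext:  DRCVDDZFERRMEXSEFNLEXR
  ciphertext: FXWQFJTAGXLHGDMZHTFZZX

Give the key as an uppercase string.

CGUV

  i= 0: F-D =  2 → C
  i= 1: X-R =  6 → G
  i= 2: W-C = 20 → U
  i= 3: Q-V = 21 → V
  i= 4: F-D =  2 → C
  i= 5: J-D =  6 → G
  i= 6: T-Z = 20 → U
  i= 7: A-F = 21 → V
  i= 8: G-E =  2 → C
  i= 9: X-R =  6 → G
  i=10: L-R = 20 → U
  i=11: H-M = 21 → V
  i=12: G-E =  2 → C
  i=13: D-X =  6 → G
  i=14: M-S = 20 → U
  i=15: Z-E = 21 → V
  i=16: H-F =  2 → C
  i=17: T-N =  6 → G
  i=18: F-L = 20 → U
  i=19: Z-E = 21 → V
  i=20: Z-X =  2 → C
  i=21: X-R =  6 → G
  shifts repeat with period 4: CGUV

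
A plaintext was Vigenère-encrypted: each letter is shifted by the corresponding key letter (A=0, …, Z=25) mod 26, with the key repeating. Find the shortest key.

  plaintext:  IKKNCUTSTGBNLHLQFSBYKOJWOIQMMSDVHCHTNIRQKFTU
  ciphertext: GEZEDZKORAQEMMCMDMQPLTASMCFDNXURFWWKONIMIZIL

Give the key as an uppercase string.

  i= 0: G-I = 24 → Y
  i= 1: E-K = 20 → U
  i= 2: Z-K = 15 → P
  i= 3: E-N = 17 → R
  i= 4: D-C =  1 → B
  i= 5: Z-U =  5 → F
  i= 6: K-T = 17 → R
  i= 7: O-S = 22 → W
  i= 8: R-T = 24 → Y
  i= 9: A-G = 20 → U
  i=10: Q-B = 15 → P
  i=11: E-N = 17 → R
  i=12: M-L =  1 → B
  i=13: M-H =  5 → F
  i=14: C-L = 17 → R
  i=15: M-Q = 22 → W
  i=16: D-F = 24 → Y
  i=17: M-S = 20 → U
  i=18: Q-B = 15 → P
  i=19: P-Y = 17 → R
  i=20: L-K =  1 → B
  i=21: T-O =  5 → F
  i=22: A-J = 17 → R
  i=23: S-W = 22 → W
  i=24: M-O = 24 → Y
  i=25: C-I = 20 → U
  i=26: F-Q = 15 → P
  i=27: D-M = 17 → R
  i=28: N-M =  1 → B
  i=29: X-S =  5 → F
  i=30: U-D = 17 → R
  i=31: R-V = 22 → W
  i=32: F-H = 24 → Y
  i=33: W-C = 20 → U
  i=34: W-H = 15 → P
  i=35: K-T = 17 → R
  i=36: O-N =  1 → B
  i=37: N-I =  5 → F
  i=38: I-R = 17 → R
  i=39: M-Q = 22 → W
  i=40: I-K = 24 → Y
  i=41: Z-F = 20 → U
  i=42: I-T = 15 → P
  i=43: L-U = 17 → R
  shifts repeat with period 8: YUPRBFRW

YUPRBFRW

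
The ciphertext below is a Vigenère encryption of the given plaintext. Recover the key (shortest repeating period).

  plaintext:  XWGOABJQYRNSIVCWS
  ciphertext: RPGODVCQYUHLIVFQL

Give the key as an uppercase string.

  i= 0: R-X = 20 → U
  i= 1: P-W = 19 → T
  i= 2: G-G =  0 → A
  i= 3: O-O =  0 → A
  i= 4: D-A =  3 → D
  i= 5: V-B = 20 → U
  i= 6: C-J = 19 → T
  i= 7: Q-Q =  0 → A
  i= 8: Y-Y =  0 → A
  i= 9: U-R =  3 → D
  i=10: H-N = 20 → U
  i=11: L-S = 19 → T
  i=12: I-I =  0 → A
  i=13: V-V =  0 → A
  i=14: F-C =  3 → D
  i=15: Q-W = 20 → U
  i=16: L-S = 19 → T
  shifts repeat with period 5: UTAAD

UTAAD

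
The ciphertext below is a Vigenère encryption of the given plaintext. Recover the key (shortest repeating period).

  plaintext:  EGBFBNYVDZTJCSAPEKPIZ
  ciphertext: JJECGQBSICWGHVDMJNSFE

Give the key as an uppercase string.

FDDX

  i= 0: J-E =  5 → F
  i= 1: J-G =  3 → D
  i= 2: E-B =  3 → D
  i= 3: C-F = 23 → X
  i= 4: G-B =  5 → F
  i= 5: Q-N =  3 → D
  i= 6: B-Y =  3 → D
  i= 7: S-V = 23 → X
  i= 8: I-D =  5 → F
  i= 9: C-Z =  3 → D
  i=10: W-T =  3 → D
  i=11: G-J = 23 → X
  i=12: H-C =  5 → F
  i=13: V-S =  3 → D
  i=14: D-A =  3 → D
  i=15: M-P = 23 → X
  i=16: J-E =  5 → F
  i=17: N-K =  3 → D
  i=18: S-P =  3 → D
  i=19: F-I = 23 → X
  i=20: E-Z =  5 → F
  shifts repeat with period 4: FDDX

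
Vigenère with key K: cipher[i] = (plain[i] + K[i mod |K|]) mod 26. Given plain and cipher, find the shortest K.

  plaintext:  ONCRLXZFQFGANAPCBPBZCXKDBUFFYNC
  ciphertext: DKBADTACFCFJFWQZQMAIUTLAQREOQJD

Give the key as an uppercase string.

PXZJSWBX

  i= 0: D-O = 15 → P
  i= 1: K-N = 23 → X
  i= 2: B-C = 25 → Z
  i= 3: A-R =  9 → J
  i= 4: D-L = 18 → S
  i= 5: T-X = 22 → W
  i= 6: A-Z =  1 → B
  i= 7: C-F = 23 → X
  i= 8: F-Q = 15 → P
  i= 9: C-F = 23 → X
  i=10: F-G = 25 → Z
  i=11: J-A =  9 → J
  i=12: F-N = 18 → S
  i=13: W-A = 22 → W
  i=14: Q-P =  1 → B
  i=15: Z-C = 23 → X
  i=16: Q-B = 15 → P
  i=17: M-P = 23 → X
  i=18: A-B = 25 → Z
  i=19: I-Z =  9 → J
  i=20: U-C = 18 → S
  i=21: T-X = 22 → W
  i=22: L-K =  1 → B
  i=23: A-D = 23 → X
  i=24: Q-B = 15 → P
  i=25: R-U = 23 → X
  i=26: E-F = 25 → Z
  i=27: O-F =  9 → J
  i=28: Q-Y = 18 → S
  i=29: J-N = 22 → W
  i=30: D-C =  1 → B
  shifts repeat with period 8: PXZJSWBX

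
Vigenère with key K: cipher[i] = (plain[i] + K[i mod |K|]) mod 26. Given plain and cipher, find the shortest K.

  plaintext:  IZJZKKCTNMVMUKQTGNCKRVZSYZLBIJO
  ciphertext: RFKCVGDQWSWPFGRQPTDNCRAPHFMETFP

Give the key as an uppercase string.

JGBDLWBX

  i= 0: R-I =  9 → J
  i= 1: F-Z =  6 → G
  i= 2: K-J =  1 → B
  i= 3: C-Z =  3 → D
  i= 4: V-K = 11 → L
  i= 5: G-K = 22 → W
  i= 6: D-C =  1 → B
  i= 7: Q-T = 23 → X
  i= 8: W-N =  9 → J
  i= 9: S-M =  6 → G
  i=10: W-V =  1 → B
  i=11: P-M =  3 → D
  i=12: F-U = 11 → L
  i=13: G-K = 22 → W
  i=14: R-Q =  1 → B
  i=15: Q-T = 23 → X
  i=16: P-G =  9 → J
  i=17: T-N =  6 → G
  i=18: D-C =  1 → B
  i=19: N-K =  3 → D
  i=20: C-R = 11 → L
  i=21: R-V = 22 → W
  i=22: A-Z =  1 → B
  i=23: P-S = 23 → X
  i=24: H-Y =  9 → J
  i=25: F-Z =  6 → G
  i=26: M-L =  1 → B
  i=27: E-B =  3 → D
  i=28: T-I = 11 → L
  i=29: F-J = 22 → W
  i=30: P-O =  1 → B
  shifts repeat with period 8: JGBDLWBX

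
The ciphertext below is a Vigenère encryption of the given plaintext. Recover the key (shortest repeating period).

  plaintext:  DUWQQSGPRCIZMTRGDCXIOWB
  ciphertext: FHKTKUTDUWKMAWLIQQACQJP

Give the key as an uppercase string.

CNODU

  i= 0: F-D =  2 → C
  i= 1: H-U = 13 → N
  i= 2: K-W = 14 → O
  i= 3: T-Q =  3 → D
  i= 4: K-Q = 20 → U
  i= 5: U-S =  2 → C
  i= 6: T-G = 13 → N
  i= 7: D-P = 14 → O
  i= 8: U-R =  3 → D
  i= 9: W-C = 20 → U
  i=10: K-I =  2 → C
  i=11: M-Z = 13 → N
  i=12: A-M = 14 → O
  i=13: W-T =  3 → D
  i=14: L-R = 20 → U
  i=15: I-G =  2 → C
  i=16: Q-D = 13 → N
  i=17: Q-C = 14 → O
  i=18: A-X =  3 → D
  i=19: C-I = 20 → U
  i=20: Q-O =  2 → C
  i=21: J-W = 13 → N
  i=22: P-B = 14 → O
  shifts repeat with period 5: CNODU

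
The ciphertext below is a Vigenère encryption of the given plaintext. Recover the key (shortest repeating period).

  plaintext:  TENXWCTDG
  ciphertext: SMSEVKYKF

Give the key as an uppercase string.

ZIFH

  i= 0: S-T = 25 → Z
  i= 1: M-E =  8 → I
  i= 2: S-N =  5 → F
  i= 3: E-X =  7 → H
  i= 4: V-W = 25 → Z
  i= 5: K-C =  8 → I
  i= 6: Y-T =  5 → F
  i= 7: K-D =  7 → H
  i= 8: F-G = 25 → Z
  shifts repeat with period 4: ZIFH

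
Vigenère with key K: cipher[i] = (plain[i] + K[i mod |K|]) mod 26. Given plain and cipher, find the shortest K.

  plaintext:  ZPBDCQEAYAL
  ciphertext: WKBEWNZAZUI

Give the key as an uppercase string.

  i= 0: W-Z = 23 → X
  i= 1: K-P = 21 → V
  i= 2: B-B =  0 → A
  i= 3: E-D =  1 → B
  i= 4: W-C = 20 → U
  i= 5: N-Q = 23 → X
  i= 6: Z-E = 21 → V
  i= 7: A-A =  0 → A
  i= 8: Z-Y =  1 → B
  i= 9: U-A = 20 → U
  i=10: I-L = 23 → X
  shifts repeat with period 5: XVABU

XVABU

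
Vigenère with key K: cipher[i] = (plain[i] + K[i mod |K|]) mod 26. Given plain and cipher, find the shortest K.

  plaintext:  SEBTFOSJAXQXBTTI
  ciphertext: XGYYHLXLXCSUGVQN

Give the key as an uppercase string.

  i= 0: X-S =  5 → F
  i= 1: G-E =  2 → C
  i= 2: Y-B = 23 → X
  i= 3: Y-T =  5 → F
  i= 4: H-F =  2 → C
  i= 5: L-O = 23 → X
  i= 6: X-S =  5 → F
  i= 7: L-J =  2 → C
  i= 8: X-A = 23 → X
  i= 9: C-X =  5 → F
  i=10: S-Q =  2 → C
  i=11: U-X = 23 → X
  i=12: G-B =  5 → F
  i=13: V-T =  2 → C
  i=14: Q-T = 23 → X
  i=15: N-I =  5 → F
  shifts repeat with period 3: FCX

FCX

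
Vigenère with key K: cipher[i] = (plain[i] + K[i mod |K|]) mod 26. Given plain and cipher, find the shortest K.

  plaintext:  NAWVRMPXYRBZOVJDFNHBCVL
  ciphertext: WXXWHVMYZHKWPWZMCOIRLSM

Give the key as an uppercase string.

JXBBQ

  i= 0: W-N =  9 → J
  i= 1: X-A = 23 → X
  i= 2: X-W =  1 → B
  i= 3: W-V =  1 → B
  i= 4: H-R = 16 → Q
  i= 5: V-M =  9 → J
  i= 6: M-P = 23 → X
  i= 7: Y-X =  1 → B
  i= 8: Z-Y =  1 → B
  i= 9: H-R = 16 → Q
  i=10: K-B =  9 → J
  i=11: W-Z = 23 → X
  i=12: P-O =  1 → B
  i=13: W-V =  1 → B
  i=14: Z-J = 16 → Q
  i=15: M-D =  9 → J
  i=16: C-F = 23 → X
  i=17: O-N =  1 → B
  i=18: I-H =  1 → B
  i=19: R-B = 16 → Q
  i=20: L-C =  9 → J
  i=21: S-V = 23 → X
  i=22: M-L =  1 → B
  shifts repeat with period 5: JXBBQ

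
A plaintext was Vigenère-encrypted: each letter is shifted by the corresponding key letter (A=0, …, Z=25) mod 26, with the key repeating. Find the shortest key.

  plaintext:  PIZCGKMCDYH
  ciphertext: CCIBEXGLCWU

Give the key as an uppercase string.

NUJZY

  i= 0: C-P = 13 → N
  i= 1: C-I = 20 → U
  i= 2: I-Z =  9 → J
  i= 3: B-C = 25 → Z
  i= 4: E-G = 24 → Y
  i= 5: X-K = 13 → N
  i= 6: G-M = 20 → U
  i= 7: L-C =  9 → J
  i= 8: C-D = 25 → Z
  i= 9: W-Y = 24 → Y
  i=10: U-H = 13 → N
  shifts repeat with period 5: NUJZY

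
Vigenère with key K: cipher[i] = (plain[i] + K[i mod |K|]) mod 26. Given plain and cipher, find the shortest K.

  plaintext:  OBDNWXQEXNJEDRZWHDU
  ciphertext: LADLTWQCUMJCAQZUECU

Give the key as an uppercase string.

XZAY

  i= 0: L-O = 23 → X
  i= 1: A-B = 25 → Z
  i= 2: D-D =  0 → A
  i= 3: L-N = 24 → Y
  i= 4: T-W = 23 → X
  i= 5: W-X = 25 → Z
  i= 6: Q-Q =  0 → A
  i= 7: C-E = 24 → Y
  i= 8: U-X = 23 → X
  i= 9: M-N = 25 → Z
  i=10: J-J =  0 → A
  i=11: C-E = 24 → Y
  i=12: A-D = 23 → X
  i=13: Q-R = 25 → Z
  i=14: Z-Z =  0 → A
  i=15: U-W = 24 → Y
  i=16: E-H = 23 → X
  i=17: C-D = 25 → Z
  i=18: U-U =  0 → A
  shifts repeat with period 4: XZAY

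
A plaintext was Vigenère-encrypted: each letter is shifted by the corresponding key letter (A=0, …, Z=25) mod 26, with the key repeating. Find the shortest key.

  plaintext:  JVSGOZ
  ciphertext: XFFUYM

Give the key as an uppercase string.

  i= 0: X-J = 14 → O
  i= 1: F-V = 10 → K
  i= 2: F-S = 13 → N
  i= 3: U-G = 14 → O
  i= 4: Y-O = 10 → K
  i= 5: M-Z = 13 → N
  shifts repeat with period 3: OKN

OKN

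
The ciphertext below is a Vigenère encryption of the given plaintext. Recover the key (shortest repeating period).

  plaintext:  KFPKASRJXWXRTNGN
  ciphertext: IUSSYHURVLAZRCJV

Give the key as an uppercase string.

YPDI

  i= 0: I-K = 24 → Y
  i= 1: U-F = 15 → P
  i= 2: S-P =  3 → D
  i= 3: S-K =  8 → I
  i= 4: Y-A = 24 → Y
  i= 5: H-S = 15 → P
  i= 6: U-R =  3 → D
  i= 7: R-J =  8 → I
  i= 8: V-X = 24 → Y
  i= 9: L-W = 15 → P
  i=10: A-X =  3 → D
  i=11: Z-R =  8 → I
  i=12: R-T = 24 → Y
  i=13: C-N = 15 → P
  i=14: J-G =  3 → D
  i=15: V-N =  8 → I
  shifts repeat with period 4: YPDI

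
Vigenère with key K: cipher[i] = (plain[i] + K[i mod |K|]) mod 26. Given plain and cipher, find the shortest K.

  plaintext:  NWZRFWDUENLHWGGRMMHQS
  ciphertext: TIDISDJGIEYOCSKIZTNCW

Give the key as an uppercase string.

  i= 0: T-N =  6 → G
  i= 1: I-W = 12 → M
  i= 2: D-Z =  4 → E
  i= 3: I-R = 17 → R
  i= 4: S-F = 13 → N
  i= 5: D-W =  7 → H
  i= 6: J-D =  6 → G
  i= 7: G-U = 12 → M
  i= 8: I-E =  4 → E
  i= 9: E-N = 17 → R
  i=10: Y-L = 13 → N
  i=11: O-H =  7 → H
  i=12: C-W =  6 → G
  i=13: S-G = 12 → M
  i=14: K-G =  4 → E
  i=15: I-R = 17 → R
  i=16: Z-M = 13 → N
  i=17: T-M =  7 → H
  i=18: N-H =  6 → G
  i=19: C-Q = 12 → M
  i=20: W-S =  4 → E
  shifts repeat with period 6: GMERNH

GMERNH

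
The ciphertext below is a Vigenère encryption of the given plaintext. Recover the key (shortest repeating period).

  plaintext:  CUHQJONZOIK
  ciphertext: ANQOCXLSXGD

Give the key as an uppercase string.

YTJ

  i= 0: A-C = 24 → Y
  i= 1: N-U = 19 → T
  i= 2: Q-H =  9 → J
  i= 3: O-Q = 24 → Y
  i= 4: C-J = 19 → T
  i= 5: X-O =  9 → J
  i= 6: L-N = 24 → Y
  i= 7: S-Z = 19 → T
  i= 8: X-O =  9 → J
  i= 9: G-I = 24 → Y
  i=10: D-K = 19 → T
  shifts repeat with period 3: YTJ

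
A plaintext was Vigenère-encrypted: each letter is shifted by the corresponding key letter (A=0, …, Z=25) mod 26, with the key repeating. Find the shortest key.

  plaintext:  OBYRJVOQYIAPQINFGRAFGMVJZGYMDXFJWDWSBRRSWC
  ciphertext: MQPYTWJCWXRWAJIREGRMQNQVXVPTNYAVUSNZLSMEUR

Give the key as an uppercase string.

YPRHKBVM

  i= 0: M-O = 24 → Y
  i= 1: Q-B = 15 → P
  i= 2: P-Y = 17 → R
  i= 3: Y-R =  7 → H
  i= 4: T-J = 10 → K
  i= 5: W-V =  1 → B
  i= 6: J-O = 21 → V
  i= 7: C-Q = 12 → M
  i= 8: W-Y = 24 → Y
  i= 9: X-I = 15 → P
  i=10: R-A = 17 → R
  i=11: W-P =  7 → H
  i=12: A-Q = 10 → K
  i=13: J-I =  1 → B
  i=14: I-N = 21 → V
  i=15: R-F = 12 → M
  i=16: E-G = 24 → Y
  i=17: G-R = 15 → P
  i=18: R-A = 17 → R
  i=19: M-F =  7 → H
  i=20: Q-G = 10 → K
  i=21: N-M =  1 → B
  i=22: Q-V = 21 → V
  i=23: V-J = 12 → M
  i=24: X-Z = 24 → Y
  i=25: V-G = 15 → P
  i=26: P-Y = 17 → R
  i=27: T-M =  7 → H
  i=28: N-D = 10 → K
  i=29: Y-X =  1 → B
  i=30: A-F = 21 → V
  i=31: V-J = 12 → M
  i=32: U-W = 24 → Y
  i=33: S-D = 15 → P
  i=34: N-W = 17 → R
  i=35: Z-S =  7 → H
  i=36: L-B = 10 → K
  i=37: S-R =  1 → B
  i=38: M-R = 21 → V
  i=39: E-S = 12 → M
  i=40: U-W = 24 → Y
  i=41: R-C = 15 → P
  shifts repeat with period 8: YPRHKBVM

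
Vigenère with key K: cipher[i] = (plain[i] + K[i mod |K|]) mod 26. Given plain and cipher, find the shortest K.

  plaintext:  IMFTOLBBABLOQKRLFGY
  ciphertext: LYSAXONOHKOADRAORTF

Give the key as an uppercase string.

  i= 0: L-I =  3 → D
  i= 1: Y-M = 12 → M
  i= 2: S-F = 13 → N
  i= 3: A-T =  7 → H
  i= 4: X-O =  9 → J
  i= 5: O-L =  3 → D
  i= 6: N-B = 12 → M
  i= 7: O-B = 13 → N
  i= 8: H-A =  7 → H
  i= 9: K-B =  9 → J
  i=10: O-L =  3 → D
  i=11: A-O = 12 → M
  i=12: D-Q = 13 → N
  i=13: R-K =  7 → H
  i=14: A-R =  9 → J
  i=15: O-L =  3 → D
  i=16: R-F = 12 → M
  i=17: T-G = 13 → N
  i=18: F-Y =  7 → H
  shifts repeat with period 5: DMNHJ

DMNHJ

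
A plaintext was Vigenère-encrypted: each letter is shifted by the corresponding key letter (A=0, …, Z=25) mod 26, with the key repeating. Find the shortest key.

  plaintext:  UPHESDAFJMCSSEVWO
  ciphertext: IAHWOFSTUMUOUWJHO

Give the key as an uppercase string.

OLASWCS

  i= 0: I-U = 14 → O
  i= 1: A-P = 11 → L
  i= 2: H-H =  0 → A
  i= 3: W-E = 18 → S
  i= 4: O-S = 22 → W
  i= 5: F-D =  2 → C
  i= 6: S-A = 18 → S
  i= 7: T-F = 14 → O
  i= 8: U-J = 11 → L
  i= 9: M-M =  0 → A
  i=10: U-C = 18 → S
  i=11: O-S = 22 → W
  i=12: U-S =  2 → C
  i=13: W-E = 18 → S
  i=14: J-V = 14 → O
  i=15: H-W = 11 → L
  i=16: O-O =  0 → A
  shifts repeat with period 7: OLASWCS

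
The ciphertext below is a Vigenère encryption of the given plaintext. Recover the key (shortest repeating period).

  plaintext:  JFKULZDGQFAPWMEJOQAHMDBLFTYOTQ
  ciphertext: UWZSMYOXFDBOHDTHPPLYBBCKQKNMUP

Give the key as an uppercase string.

LRPYBZ

  i= 0: U-J = 11 → L
  i= 1: W-F = 17 → R
  i= 2: Z-K = 15 → P
  i= 3: S-U = 24 → Y
  i= 4: M-L =  1 → B
  i= 5: Y-Z = 25 → Z
  i= 6: O-D = 11 → L
  i= 7: X-G = 17 → R
  i= 8: F-Q = 15 → P
  i= 9: D-F = 24 → Y
  i=10: B-A =  1 → B
  i=11: O-P = 25 → Z
  i=12: H-W = 11 → L
  i=13: D-M = 17 → R
  i=14: T-E = 15 → P
  i=15: H-J = 24 → Y
  i=16: P-O =  1 → B
  i=17: P-Q = 25 → Z
  i=18: L-A = 11 → L
  i=19: Y-H = 17 → R
  i=20: B-M = 15 → P
  i=21: B-D = 24 → Y
  i=22: C-B =  1 → B
  i=23: K-L = 25 → Z
  i=24: Q-F = 11 → L
  i=25: K-T = 17 → R
  i=26: N-Y = 15 → P
  i=27: M-O = 24 → Y
  i=28: U-T =  1 → B
  i=29: P-Q = 25 → Z
  shifts repeat with period 6: LRPYBZ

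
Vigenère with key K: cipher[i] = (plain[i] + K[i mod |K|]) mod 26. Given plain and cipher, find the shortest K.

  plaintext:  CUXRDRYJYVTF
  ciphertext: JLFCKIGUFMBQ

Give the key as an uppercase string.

HRIL

  i= 0: J-C =  7 → H
  i= 1: L-U = 17 → R
  i= 2: F-X =  8 → I
  i= 3: C-R = 11 → L
  i= 4: K-D =  7 → H
  i= 5: I-R = 17 → R
  i= 6: G-Y =  8 → I
  i= 7: U-J = 11 → L
  i= 8: F-Y =  7 → H
  i= 9: M-V = 17 → R
  i=10: B-T =  8 → I
  i=11: Q-F = 11 → L
  shifts repeat with period 4: HRIL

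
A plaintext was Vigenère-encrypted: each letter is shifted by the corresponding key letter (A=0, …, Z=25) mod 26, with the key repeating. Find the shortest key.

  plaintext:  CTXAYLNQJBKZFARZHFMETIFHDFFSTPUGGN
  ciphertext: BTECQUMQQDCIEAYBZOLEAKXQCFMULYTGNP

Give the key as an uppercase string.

  i= 0: B-C = 25 → Z
  i= 1: T-T =  0 → A
  i= 2: E-X =  7 → H
  i= 3: C-A =  2 → C
  i= 4: Q-Y = 18 → S
  i= 5: U-L =  9 → J
  i= 6: M-N = 25 → Z
  i= 7: Q-Q =  0 → A
  i= 8: Q-J =  7 → H
  i= 9: D-B =  2 → C
  i=10: C-K = 18 → S
  i=11: I-Z =  9 → J
  i=12: E-F = 25 → Z
  i=13: A-A =  0 → A
  i=14: Y-R =  7 → H
  i=15: B-Z =  2 → C
  i=16: Z-H = 18 → S
  i=17: O-F =  9 → J
  i=18: L-M = 25 → Z
  i=19: E-E =  0 → A
  i=20: A-T =  7 → H
  i=21: K-I =  2 → C
  i=22: X-F = 18 → S
  i=23: Q-H =  9 → J
  i=24: C-D = 25 → Z
  i=25: F-F =  0 → A
  i=26: M-F =  7 → H
  i=27: U-S =  2 → C
  i=28: L-T = 18 → S
  i=29: Y-P =  9 → J
  i=30: T-U = 25 → Z
  i=31: G-G =  0 → A
  i=32: N-G =  7 → H
  i=33: P-N =  2 → C
  shifts repeat with period 6: ZAHCSJ

ZAHCSJ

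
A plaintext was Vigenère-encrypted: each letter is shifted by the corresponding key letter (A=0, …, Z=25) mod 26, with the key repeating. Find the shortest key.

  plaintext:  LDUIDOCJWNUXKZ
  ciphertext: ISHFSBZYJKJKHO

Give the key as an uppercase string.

  i= 0: I-L = 23 → X
  i= 1: S-D = 15 → P
  i= 2: H-U = 13 → N
  i= 3: F-I = 23 → X
  i= 4: S-D = 15 → P
  i= 5: B-O = 13 → N
  i= 6: Z-C = 23 → X
  i= 7: Y-J = 15 → P
  i= 8: J-W = 13 → N
  i= 9: K-N = 23 → X
  i=10: J-U = 15 → P
  i=11: K-X = 13 → N
  i=12: H-K = 23 → X
  i=13: O-Z = 15 → P
  shifts repeat with period 3: XPN

XPN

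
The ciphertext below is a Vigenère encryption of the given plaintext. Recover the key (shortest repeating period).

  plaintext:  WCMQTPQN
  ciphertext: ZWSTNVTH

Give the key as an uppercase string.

  i= 0: Z-W =  3 → D
  i= 1: W-C = 20 → U
  i= 2: S-M =  6 → G
  i= 3: T-Q =  3 → D
  i= 4: N-T = 20 → U
  i= 5: V-P =  6 → G
  i= 6: T-Q =  3 → D
  i= 7: H-N = 20 → U
  shifts repeat with period 3: DUG

DUG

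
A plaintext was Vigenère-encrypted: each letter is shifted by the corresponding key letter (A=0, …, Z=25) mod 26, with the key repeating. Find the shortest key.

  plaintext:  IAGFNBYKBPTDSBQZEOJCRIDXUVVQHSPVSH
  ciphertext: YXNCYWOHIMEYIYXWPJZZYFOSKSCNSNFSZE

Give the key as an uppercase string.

  i= 0: Y-I = 16 → Q
  i= 1: X-A = 23 → X
  i= 2: N-G =  7 → H
  i= 3: C-F = 23 → X
  i= 4: Y-N = 11 → L
  i= 5: W-B = 21 → V
  i= 6: O-Y = 16 → Q
  i= 7: H-K = 23 → X
  i= 8: I-B =  7 → H
  i= 9: M-P = 23 → X
  i=10: E-T = 11 → L
  i=11: Y-D = 21 → V
  i=12: I-S = 16 → Q
  i=13: Y-B = 23 → X
  i=14: X-Q =  7 → H
  i=15: W-Z = 23 → X
  i=16: P-E = 11 → L
  i=17: J-O = 21 → V
  i=18: Z-J = 16 → Q
  i=19: Z-C = 23 → X
  i=20: Y-R =  7 → H
  i=21: F-I = 23 → X
  i=22: O-D = 11 → L
  i=23: S-X = 21 → V
  i=24: K-U = 16 → Q
  i=25: S-V = 23 → X
  i=26: C-V =  7 → H
  i=27: N-Q = 23 → X
  i=28: S-H = 11 → L
  i=29: N-S = 21 → V
  i=30: F-P = 16 → Q
  i=31: S-V = 23 → X
  i=32: Z-S =  7 → H
  i=33: E-H = 23 → X
  shifts repeat with period 6: QXHXLV

QXHXLV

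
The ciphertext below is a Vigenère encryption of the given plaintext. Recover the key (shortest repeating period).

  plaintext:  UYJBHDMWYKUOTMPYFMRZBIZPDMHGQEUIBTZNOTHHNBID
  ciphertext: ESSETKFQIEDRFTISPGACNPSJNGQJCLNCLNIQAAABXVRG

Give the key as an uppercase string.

KUJDMHTU

  i= 0: E-U = 10 → K
  i= 1: S-Y = 20 → U
  i= 2: S-J =  9 → J
  i= 3: E-B =  3 → D
  i= 4: T-H = 12 → M
  i= 5: K-D =  7 → H
  i= 6: F-M = 19 → T
  i= 7: Q-W = 20 → U
  i= 8: I-Y = 10 → K
  i= 9: E-K = 20 → U
  i=10: D-U =  9 → J
  i=11: R-O =  3 → D
  i=12: F-T = 12 → M
  i=13: T-M =  7 → H
  i=14: I-P = 19 → T
  i=15: S-Y = 20 → U
  i=16: P-F = 10 → K
  i=17: G-M = 20 → U
  i=18: A-R =  9 → J
  i=19: C-Z =  3 → D
  i=20: N-B = 12 → M
  i=21: P-I =  7 → H
  i=22: S-Z = 19 → T
  i=23: J-P = 20 → U
  i=24: N-D = 10 → K
  i=25: G-M = 20 → U
  i=26: Q-H =  9 → J
  i=27: J-G =  3 → D
  i=28: C-Q = 12 → M
  i=29: L-E =  7 → H
  i=30: N-U = 19 → T
  i=31: C-I = 20 → U
  i=32: L-B = 10 → K
  i=33: N-T = 20 → U
  i=34: I-Z =  9 → J
  i=35: Q-N =  3 → D
  i=36: A-O = 12 → M
  i=37: A-T =  7 → H
  i=38: A-H = 19 → T
  i=39: B-H = 20 → U
  i=40: X-N = 10 → K
  i=41: V-B = 20 → U
  i=42: R-I =  9 → J
  i=43: G-D =  3 → D
  shifts repeat with period 8: KUJDMHTU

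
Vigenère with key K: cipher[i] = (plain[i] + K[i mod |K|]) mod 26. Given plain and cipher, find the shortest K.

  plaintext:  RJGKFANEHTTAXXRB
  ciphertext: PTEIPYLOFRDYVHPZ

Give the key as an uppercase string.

YKY

  i= 0: P-R = 24 → Y
  i= 1: T-J = 10 → K
  i= 2: E-G = 24 → Y
  i= 3: I-K = 24 → Y
  i= 4: P-F = 10 → K
  i= 5: Y-A = 24 → Y
  i= 6: L-N = 24 → Y
  i= 7: O-E = 10 → K
  i= 8: F-H = 24 → Y
  i= 9: R-T = 24 → Y
  i=10: D-T = 10 → K
  i=11: Y-A = 24 → Y
  i=12: V-X = 24 → Y
  i=13: H-X = 10 → K
  i=14: P-R = 24 → Y
  i=15: Z-B = 24 → Y
  shifts repeat with period 3: YKY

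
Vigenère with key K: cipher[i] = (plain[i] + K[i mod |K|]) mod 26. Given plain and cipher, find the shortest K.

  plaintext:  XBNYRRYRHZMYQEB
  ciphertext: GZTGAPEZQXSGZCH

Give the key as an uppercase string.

  i= 0: G-X =  9 → J
  i= 1: Z-B = 24 → Y
  i= 2: T-N =  6 → G
  i= 3: G-Y =  8 → I
  i= 4: A-R =  9 → J
  i= 5: P-R = 24 → Y
  i= 6: E-Y =  6 → G
  i= 7: Z-R =  8 → I
  i= 8: Q-H =  9 → J
  i= 9: X-Z = 24 → Y
  i=10: S-M =  6 → G
  i=11: G-Y =  8 → I
  i=12: Z-Q =  9 → J
  i=13: C-E = 24 → Y
  i=14: H-B =  6 → G
  shifts repeat with period 4: JYGI

JYGI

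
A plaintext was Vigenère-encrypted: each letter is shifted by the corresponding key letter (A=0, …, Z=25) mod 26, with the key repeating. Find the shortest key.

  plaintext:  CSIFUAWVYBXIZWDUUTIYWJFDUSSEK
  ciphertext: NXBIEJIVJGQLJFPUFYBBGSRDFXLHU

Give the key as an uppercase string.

  i= 0: N-C = 11 → L
  i= 1: X-S =  5 → F
  i= 2: B-I = 19 → T
  i= 3: I-F =  3 → D
  i= 4: E-U = 10 → K
  i= 5: J-A =  9 → J
  i= 6: I-W = 12 → M
  i= 7: V-V =  0 → A
  i= 8: J-Y = 11 → L
  i= 9: G-B =  5 → F
  i=10: Q-X = 19 → T
  i=11: L-I =  3 → D
  i=12: J-Z = 10 → K
  i=13: F-W =  9 → J
  i=14: P-D = 12 → M
  i=15: U-U =  0 → A
  i=16: F-U = 11 → L
  i=17: Y-T =  5 → F
  i=18: B-I = 19 → T
  i=19: B-Y =  3 → D
  i=20: G-W = 10 → K
  i=21: S-J =  9 → J
  i=22: R-F = 12 → M
  i=23: D-D =  0 → A
  i=24: F-U = 11 → L
  i=25: X-S =  5 → F
  i=26: L-S = 19 → T
  i=27: H-E =  3 → D
  i=28: U-K = 10 → K
  shifts repeat with period 8: LFTDKJMA

LFTDKJMA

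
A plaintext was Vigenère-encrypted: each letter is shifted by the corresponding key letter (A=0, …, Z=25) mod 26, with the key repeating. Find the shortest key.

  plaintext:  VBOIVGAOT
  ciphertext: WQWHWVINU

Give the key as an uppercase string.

BPIZ

  i= 0: W-V =  1 → B
  i= 1: Q-B = 15 → P
  i= 2: W-O =  8 → I
  i= 3: H-I = 25 → Z
  i= 4: W-V =  1 → B
  i= 5: V-G = 15 → P
  i= 6: I-A =  8 → I
  i= 7: N-O = 25 → Z
  i= 8: U-T =  1 → B
  shifts repeat with period 4: BPIZ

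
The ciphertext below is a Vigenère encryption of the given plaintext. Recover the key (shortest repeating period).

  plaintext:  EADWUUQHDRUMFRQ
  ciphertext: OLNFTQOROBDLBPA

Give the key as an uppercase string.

  i= 0: O-E = 10 → K
  i= 1: L-A = 11 → L
  i= 2: N-D = 10 → K
  i= 3: F-W =  9 → J
  i= 4: T-U = 25 → Z
  i= 5: Q-U = 22 → W
  i= 6: O-Q = 24 → Y
  i= 7: R-H = 10 → K
  i= 8: O-D = 11 → L
  i= 9: B-R = 10 → K
  i=10: D-U =  9 → J
  i=11: L-M = 25 → Z
  i=12: B-F = 22 → W
  i=13: P-R = 24 → Y
  i=14: A-Q = 10 → K
  shifts repeat with period 7: KLKJZWY

KLKJZWY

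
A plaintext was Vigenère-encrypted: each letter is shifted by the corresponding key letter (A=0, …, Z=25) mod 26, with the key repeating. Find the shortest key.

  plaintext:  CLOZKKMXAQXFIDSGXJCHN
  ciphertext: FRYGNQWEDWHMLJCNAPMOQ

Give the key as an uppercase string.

DGKH

  i= 0: F-C =  3 → D
  i= 1: R-L =  6 → G
  i= 2: Y-O = 10 → K
  i= 3: G-Z =  7 → H
  i= 4: N-K =  3 → D
  i= 5: Q-K =  6 → G
  i= 6: W-M = 10 → K
  i= 7: E-X =  7 → H
  i= 8: D-A =  3 → D
  i= 9: W-Q =  6 → G
  i=10: H-X = 10 → K
  i=11: M-F =  7 → H
  i=12: L-I =  3 → D
  i=13: J-D =  6 → G
  i=14: C-S = 10 → K
  i=15: N-G =  7 → H
  i=16: A-X =  3 → D
  i=17: P-J =  6 → G
  i=18: M-C = 10 → K
  i=19: O-H =  7 → H
  i=20: Q-N =  3 → D
  shifts repeat with period 4: DGKH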